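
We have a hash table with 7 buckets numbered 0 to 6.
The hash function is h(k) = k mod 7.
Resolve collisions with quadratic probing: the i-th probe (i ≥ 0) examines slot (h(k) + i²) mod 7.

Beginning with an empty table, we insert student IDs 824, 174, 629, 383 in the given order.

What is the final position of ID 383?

2

824: h=5 -> slot 5
174: h=6 -> slot 6
629: h=6, probe 6,0 -> slot 0
383: h=5, probe 5,6,2 -> slot 2
Table: [629, ∅, 383, ∅, ∅, 824, 174]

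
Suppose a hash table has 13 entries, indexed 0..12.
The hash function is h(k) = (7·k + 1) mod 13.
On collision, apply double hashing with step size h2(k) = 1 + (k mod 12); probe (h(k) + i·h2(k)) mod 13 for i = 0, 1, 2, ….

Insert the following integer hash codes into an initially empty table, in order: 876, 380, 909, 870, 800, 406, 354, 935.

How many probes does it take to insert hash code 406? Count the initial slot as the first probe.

3

Insert 876: h=10, slot 10 empty → index 10.
Insert 380: h=9, slot 9 empty → index 9.
Insert 909: h=7, slot 7 empty → index 7.
Insert 870: h=7, h2=7, slot 7 occupied → index 1.
Insert 800: h=11, slot 11 empty → index 11.
Insert 406: h=9, h2=11, slots 9,7 occupied → index 5.
Insert 354: h=9, h2=7, slot 9 occupied → index 3.
Insert 935: h=7, h2=12, slot 7 occupied → index 6.
Table: [—, 870, —, 354, —, 406, 935, 909, —, 380, 876, 800, —]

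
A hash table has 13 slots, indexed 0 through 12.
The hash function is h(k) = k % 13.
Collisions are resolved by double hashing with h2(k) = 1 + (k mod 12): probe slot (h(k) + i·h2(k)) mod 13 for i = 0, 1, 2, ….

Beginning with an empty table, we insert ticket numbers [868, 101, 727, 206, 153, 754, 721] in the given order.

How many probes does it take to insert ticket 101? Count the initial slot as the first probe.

2

868: h=10 -> slot 10
101: h=10, h2=6, probe 10,3 -> slot 3
727: h=12 -> slot 12
206: h=11 -> slot 11
153: h=10, h2=10, probe 10,7 -> slot 7
754: h=0 -> slot 0
721: h=6 -> slot 6
Table: [754, _, _, 101, _, _, 721, 153, _, _, 868, 206, 727]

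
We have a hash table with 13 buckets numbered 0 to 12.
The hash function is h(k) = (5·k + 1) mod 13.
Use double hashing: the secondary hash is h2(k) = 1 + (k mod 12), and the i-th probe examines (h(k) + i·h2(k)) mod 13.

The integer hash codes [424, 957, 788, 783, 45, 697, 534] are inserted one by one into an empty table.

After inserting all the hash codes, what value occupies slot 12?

957

424: h=2 → slot 2
957: h=2, h2=10, probe 2,12 → slot 12
788: h=2, h2=9, probe 2,11 → slot 11
783: h=3 → slot 3
45: h=5 → slot 5
697: h=2, h2=2, probe 2,4 → slot 4
534: h=6 → slot 6
Table: [—, —, 424, 783, 697, 45, 534, —, —, —, —, 788, 957]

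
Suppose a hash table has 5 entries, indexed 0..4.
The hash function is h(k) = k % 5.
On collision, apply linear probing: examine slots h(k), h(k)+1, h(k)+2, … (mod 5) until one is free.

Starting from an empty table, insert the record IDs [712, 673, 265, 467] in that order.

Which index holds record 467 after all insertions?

712 hashes to 2; slot 2 is free → place at 2.
673 hashes to 3; slot 3 is free → place at 3.
265 hashes to 0; slot 0 is free → place at 0.
467 hashes to 2; 2,3 taken → place at 4.
Table: [265, ., 712, 673, 467]

4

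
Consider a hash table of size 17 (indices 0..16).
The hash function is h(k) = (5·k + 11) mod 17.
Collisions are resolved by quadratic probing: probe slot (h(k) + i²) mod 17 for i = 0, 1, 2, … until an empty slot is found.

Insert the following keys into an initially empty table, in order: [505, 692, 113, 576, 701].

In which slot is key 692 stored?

505: h=3 → slot 3
692: h=3, probe 3,4 → slot 4
113: h=15 → slot 15
576: h=1 → slot 1
701: h=14 → slot 14
Table: [_, 576, _, 505, 692, _, _, _, _, _, _, _, _, _, 701, 113, _]

4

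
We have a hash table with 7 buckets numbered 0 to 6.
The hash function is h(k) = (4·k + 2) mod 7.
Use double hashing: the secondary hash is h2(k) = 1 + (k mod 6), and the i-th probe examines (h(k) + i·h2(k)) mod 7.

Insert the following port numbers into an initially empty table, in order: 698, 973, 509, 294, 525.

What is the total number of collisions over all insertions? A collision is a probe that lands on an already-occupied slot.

3

Insert 698: h=1, slot 1 empty => index 1.
Insert 973: h=2, slot 2 empty => index 2.
Insert 509: h=1, h2=6, slot 1 occupied => index 0.
Insert 294: h=2, h2=1, slot 2 occupied => index 3.
Insert 525: h=2, h2=4, slot 2 occupied => index 6.
Table: [509, 698, 973, 294, -, -, 525]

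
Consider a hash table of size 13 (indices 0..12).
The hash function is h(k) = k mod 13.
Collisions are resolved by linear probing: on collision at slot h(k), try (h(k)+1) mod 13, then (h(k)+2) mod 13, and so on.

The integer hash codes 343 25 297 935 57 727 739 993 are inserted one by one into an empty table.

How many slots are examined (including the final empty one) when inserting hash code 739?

5

343 hashes to 5; slot 5 is free -> place at 5.
25 hashes to 12; slot 12 is free -> place at 12.
297 hashes to 11; slot 11 is free -> place at 11.
935 hashes to 12; 12 taken -> place at 0.
57 hashes to 5; 5 taken -> place at 6.
727 hashes to 12; 12,0 taken -> place at 1.
739 hashes to 11; 11,12,0,1 taken -> place at 2.
993 hashes to 5; 5,6 taken -> place at 7.
Table: [935, 727, 739, _, _, 343, 57, 993, _, _, _, 297, 25]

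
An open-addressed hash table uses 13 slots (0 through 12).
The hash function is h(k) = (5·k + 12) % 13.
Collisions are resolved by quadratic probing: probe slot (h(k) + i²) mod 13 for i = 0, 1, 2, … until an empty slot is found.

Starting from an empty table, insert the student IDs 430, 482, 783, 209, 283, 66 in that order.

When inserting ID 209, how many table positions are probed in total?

3

Insert 430: h=4, slot 4 empty → index 4.
Insert 482: h=4, slot 4 occupied → index 5.
Insert 783: h=1, slot 1 empty → index 1.
Insert 209: h=4, slots 4,5 occupied → index 8.
Insert 283: h=10, slot 10 empty → index 10.
Insert 66: h=4, slots 4,5,8 occupied → index 0.
Table: [66, 783, ., ., 430, 482, ., ., 209, ., 283, ., .]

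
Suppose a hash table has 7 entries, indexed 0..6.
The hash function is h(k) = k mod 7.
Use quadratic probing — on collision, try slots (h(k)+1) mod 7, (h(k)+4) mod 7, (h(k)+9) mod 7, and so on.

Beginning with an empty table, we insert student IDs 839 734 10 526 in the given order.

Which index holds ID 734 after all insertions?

0

Insert 839: h=6, slot 6 empty -> index 6.
Insert 734: h=6, slot 6 occupied -> index 0.
Insert 10: h=3, slot 3 empty -> index 3.
Insert 526: h=1, slot 1 empty -> index 1.
Table: [734, 526, ., 10, ., ., 839]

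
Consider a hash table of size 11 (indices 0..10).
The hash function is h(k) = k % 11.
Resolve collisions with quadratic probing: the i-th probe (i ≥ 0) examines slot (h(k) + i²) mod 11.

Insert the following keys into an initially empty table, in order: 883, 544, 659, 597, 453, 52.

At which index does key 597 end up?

4

883: h=3 -> slot 3
544: h=5 -> slot 5
659: h=10 -> slot 10
597: h=3, probe 3,4 -> slot 4
453: h=2 -> slot 2
52: h=8 -> slot 8
Table: [., ., 453, 883, 597, 544, ., ., 52, ., 659]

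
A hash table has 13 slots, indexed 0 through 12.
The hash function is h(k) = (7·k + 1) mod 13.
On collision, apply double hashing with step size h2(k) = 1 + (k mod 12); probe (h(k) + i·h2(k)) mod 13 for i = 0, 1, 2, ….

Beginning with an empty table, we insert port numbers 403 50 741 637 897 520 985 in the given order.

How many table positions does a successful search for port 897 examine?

3

403 hashes to 1; slot 1 is free → place at 1.
50 hashes to 0; slot 0 is free → place at 0.
741 hashes to 1, h2=10; 1 taken → place at 11.
637 hashes to 1, h2=2; 1 taken → place at 3.
897 hashes to 1, h2=10; 1,11 taken → place at 8.
520 hashes to 1, h2=5; 1 taken → place at 6.
985 hashes to 6, h2=2; 6,8 taken → place at 10.
Table: [50, 403, —, 637, —, —, 520, —, 897, —, 985, 741, —]
Lookup 897: h=1, h2=10, probe 1,11,8 → found at 8.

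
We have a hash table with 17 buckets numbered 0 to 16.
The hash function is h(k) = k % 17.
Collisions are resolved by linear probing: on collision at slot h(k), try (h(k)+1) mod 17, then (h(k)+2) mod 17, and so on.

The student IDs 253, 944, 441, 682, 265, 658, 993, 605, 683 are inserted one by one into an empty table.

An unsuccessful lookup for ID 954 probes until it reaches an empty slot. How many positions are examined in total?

3

Insert 253: h=15, slot 15 empty => index 15.
Insert 944: h=9, slot 9 empty => index 9.
Insert 441: h=16, slot 16 empty => index 16.
Insert 682: h=2, slot 2 empty => index 2.
Insert 265: h=10, slot 10 empty => index 10.
Insert 658: h=12, slot 12 empty => index 12.
Insert 993: h=7, slot 7 empty => index 7.
Insert 605: h=10, slot 10 occupied => index 11.
Insert 683: h=3, slot 3 empty => index 3.
Table: [-, -, 682, 683, -, -, -, 993, -, 944, 265, 605, 658, -, -, 253, 441]
Lookup 954: h=2, probe 2,3,4 → slot 4 empty, not found.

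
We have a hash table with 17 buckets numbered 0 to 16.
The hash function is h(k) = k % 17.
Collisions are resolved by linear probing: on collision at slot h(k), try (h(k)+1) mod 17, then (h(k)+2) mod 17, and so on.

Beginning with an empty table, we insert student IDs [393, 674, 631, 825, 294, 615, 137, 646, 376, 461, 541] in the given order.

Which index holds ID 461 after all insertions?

7

Insert 393: h=2, slot 2 empty → index 2.
Insert 674: h=11, slot 11 empty → index 11.
Insert 631: h=2, slot 2 occupied → index 3.
Insert 825: h=9, slot 9 empty → index 9.
Insert 294: h=5, slot 5 empty → index 5.
Insert 615: h=3, slot 3 occupied → index 4.
Insert 137: h=1, slot 1 empty → index 1.
Insert 646: h=0, slot 0 empty → index 0.
Insert 376: h=2, slots 2,3,4,5 occupied → index 6.
Insert 461: h=2, slots 2,3,4,5,6 occupied → index 7.
Insert 541: h=14, slot 14 empty → index 14.
Table: [646, 137, 393, 631, 615, 294, 376, 461, -, 825, -, 674, -, -, 541, -, -]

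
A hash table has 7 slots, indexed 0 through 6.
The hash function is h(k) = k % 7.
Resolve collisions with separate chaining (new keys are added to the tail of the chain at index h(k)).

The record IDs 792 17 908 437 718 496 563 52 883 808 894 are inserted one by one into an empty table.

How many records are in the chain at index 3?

Insert 792: h=1, bucket 1 empty → new chain.
Insert 17: h=3, bucket 3 empty → new chain.
Insert 908: h=5, bucket 5 empty → new chain.
Insert 437: h=3, bucket 3 nonempty → append to chain.
Insert 718: h=4, bucket 4 empty → new chain.
Insert 496: h=6, bucket 6 empty → new chain.
Insert 563: h=3, bucket 3 nonempty → append to chain.
Insert 52: h=3, bucket 3 nonempty → append to chain.
Insert 883: h=1, bucket 1 nonempty → append to chain.
Insert 808: h=3, bucket 3 nonempty → append to chain.
Insert 894: h=5, bucket 5 nonempty → append to chain.
Final buckets:
0: .
1: 792 -> 883
2: .
3: 17 -> 437 -> 563 -> 52 -> 808
4: 718
5: 908 -> 894
6: 496

5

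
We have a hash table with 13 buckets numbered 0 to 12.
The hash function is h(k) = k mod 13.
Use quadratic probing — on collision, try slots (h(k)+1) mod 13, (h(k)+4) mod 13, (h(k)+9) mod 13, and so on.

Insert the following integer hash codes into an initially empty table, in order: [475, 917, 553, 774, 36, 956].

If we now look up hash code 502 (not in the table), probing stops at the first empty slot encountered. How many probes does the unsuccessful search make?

2

475: h=7 -> slot 7
917: h=7, probe 7,8 -> slot 8
553: h=7, probe 7,8,11 -> slot 11
774: h=7, probe 7,8,11,3 -> slot 3
36: h=10 -> slot 10
956: h=7, probe 7,8,11,3,10,6 -> slot 6
Table: [., ., ., 774, ., ., 956, 475, 917, ., 36, 553, .]
Lookup 502: h=8, probe 8,9 → slot 9 empty, not found.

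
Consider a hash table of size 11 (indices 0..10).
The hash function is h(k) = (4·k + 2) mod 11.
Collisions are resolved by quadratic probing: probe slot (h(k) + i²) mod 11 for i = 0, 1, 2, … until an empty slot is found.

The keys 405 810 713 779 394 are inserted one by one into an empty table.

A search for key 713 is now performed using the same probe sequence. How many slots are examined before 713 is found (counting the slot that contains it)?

405: h=5 => slot 5
810: h=8 => slot 8
713: h=5, probe 5,6 => slot 6
779: h=5, probe 5,6,9 => slot 9
394: h=5, probe 5,6,9,3 => slot 3
Table: [∅, ∅, ∅, 394, ∅, 405, 713, ∅, 810, 779, ∅]
Lookup 713: h=5, probe 5,6 → found at 6.

2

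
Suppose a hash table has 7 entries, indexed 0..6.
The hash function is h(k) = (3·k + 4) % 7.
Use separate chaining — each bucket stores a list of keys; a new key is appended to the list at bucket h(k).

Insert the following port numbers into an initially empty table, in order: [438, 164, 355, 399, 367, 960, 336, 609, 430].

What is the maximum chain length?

Insert 438: h=2, bucket 2 empty -> new chain.
Insert 164: h=6, bucket 6 empty -> new chain.
Insert 355: h=5, bucket 5 empty -> new chain.
Insert 399: h=4, bucket 4 empty -> new chain.
Insert 367: h=6, bucket 6 nonempty -> append to chain.
Insert 960: h=0, bucket 0 empty -> new chain.
Insert 336: h=4, bucket 4 nonempty -> append to chain.
Insert 609: h=4, bucket 4 nonempty -> append to chain.
Insert 430: h=6, bucket 6 nonempty -> append to chain.
Final buckets:
0: 960
1: .
2: 438
3: .
4: 399 -> 336 -> 609
5: 355
6: 164 -> 367 -> 430

3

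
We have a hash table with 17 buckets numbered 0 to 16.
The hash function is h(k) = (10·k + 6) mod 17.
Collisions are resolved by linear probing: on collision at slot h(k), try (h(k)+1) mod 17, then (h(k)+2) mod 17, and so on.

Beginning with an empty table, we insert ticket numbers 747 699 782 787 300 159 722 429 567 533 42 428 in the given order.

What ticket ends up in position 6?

782

747: h=13 → slot 13
699: h=9 → slot 9
782: h=6 → slot 6
787: h=5 → slot 5
300: h=14 → slot 14
159: h=15 → slot 15
722: h=1 → slot 1
429: h=12 → slot 12
567: h=15, probe 15,16 → slot 16
533: h=15, probe 15,16,0 → slot 0
42: h=1, probe 1,2 → slot 2
428: h=2, probe 2,3 → slot 3
Table: [533, 722, 42, 428, ., 787, 782, ., ., 699, ., ., 429, 747, 300, 159, 567]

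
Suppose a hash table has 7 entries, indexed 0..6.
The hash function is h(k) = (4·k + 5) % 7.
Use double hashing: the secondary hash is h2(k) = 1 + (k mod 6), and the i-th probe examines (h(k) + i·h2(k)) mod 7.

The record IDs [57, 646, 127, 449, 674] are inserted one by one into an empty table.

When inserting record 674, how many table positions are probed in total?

57: h=2 => slot 2
646: h=6 => slot 6
127: h=2, h2=2, probe 2,4 => slot 4
449: h=2, h2=6, probe 2,1 => slot 1
674: h=6, h2=3, probe 6,2,5 => slot 5
Table: [∅, 449, 57, ∅, 127, 674, 646]

3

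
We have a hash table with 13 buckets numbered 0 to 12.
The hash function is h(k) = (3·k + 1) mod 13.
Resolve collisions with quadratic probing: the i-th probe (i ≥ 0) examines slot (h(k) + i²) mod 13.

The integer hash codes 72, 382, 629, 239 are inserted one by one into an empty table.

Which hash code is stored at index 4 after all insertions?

72 hashes to 9; slot 9 is free => place at 9.
382 hashes to 3; slot 3 is free => place at 3.
629 hashes to 3; 3 taken => place at 4.
239 hashes to 3; 3,4 taken => place at 7.
Table: [-, -, -, 382, 629, -, -, 239, -, 72, -, -, -]

629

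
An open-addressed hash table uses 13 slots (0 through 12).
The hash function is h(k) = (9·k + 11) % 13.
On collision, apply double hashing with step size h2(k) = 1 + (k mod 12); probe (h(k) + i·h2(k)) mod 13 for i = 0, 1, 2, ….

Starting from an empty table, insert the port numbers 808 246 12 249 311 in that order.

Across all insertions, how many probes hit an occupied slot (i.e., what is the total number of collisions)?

Insert 808: h=3, slot 3 empty → index 3.
Insert 246: h=2, slot 2 empty → index 2.
Insert 12: h=2, h2=1, slots 2,3 occupied → index 4.
Insert 249: h=3, h2=10, slot 3 occupied → index 0.
Insert 311: h=2, h2=12, slot 2 occupied → index 1.
Table: [249, 311, 246, 808, 12, ∅, ∅, ∅, ∅, ∅, ∅, ∅, ∅]

4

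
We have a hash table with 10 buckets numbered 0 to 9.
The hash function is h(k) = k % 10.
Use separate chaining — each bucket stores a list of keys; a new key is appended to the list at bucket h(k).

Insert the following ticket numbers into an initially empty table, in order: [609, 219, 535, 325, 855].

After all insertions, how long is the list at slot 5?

3

Insert 609: h=9, bucket 9 empty → new chain.
Insert 219: h=9, bucket 9 nonempty → append to chain.
Insert 535: h=5, bucket 5 empty → new chain.
Insert 325: h=5, bucket 5 nonempty → append to chain.
Insert 855: h=5, bucket 5 nonempty → append to chain.
Final buckets:
0: .
1: .
2: .
3: .
4: .
5: 535 -> 325 -> 855
6: .
7: .
8: .
9: 609 -> 219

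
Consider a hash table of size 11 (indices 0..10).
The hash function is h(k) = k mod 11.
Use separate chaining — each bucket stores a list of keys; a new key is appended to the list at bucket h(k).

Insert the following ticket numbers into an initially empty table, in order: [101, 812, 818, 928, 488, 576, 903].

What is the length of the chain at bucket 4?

4

101 → bucket 2
812 → bucket 9
818 → bucket 4
928 → bucket 4 (collision)
488 → bucket 4 (collision)
576 → bucket 4 (collision)
903 → bucket 1
Final buckets:
0: -
1: 903
2: 101
3: -
4: 818 -> 928 -> 488 -> 576
5: -
6: -
7: -
8: -
9: 812
10: -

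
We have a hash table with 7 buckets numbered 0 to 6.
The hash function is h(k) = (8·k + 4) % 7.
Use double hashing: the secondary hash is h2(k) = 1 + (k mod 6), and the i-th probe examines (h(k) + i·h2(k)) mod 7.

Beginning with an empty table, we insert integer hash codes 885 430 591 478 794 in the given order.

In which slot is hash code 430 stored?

5

885 hashes to 0; slot 0 is free -> place at 0.
430 hashes to 0, h2=5; 0 taken -> place at 5.
591 hashes to 0, h2=4; 0 taken -> place at 4.
478 hashes to 6; slot 6 is free -> place at 6.
794 hashes to 0, h2=3; 0 taken -> place at 3.
Table: [885, —, —, 794, 591, 430, 478]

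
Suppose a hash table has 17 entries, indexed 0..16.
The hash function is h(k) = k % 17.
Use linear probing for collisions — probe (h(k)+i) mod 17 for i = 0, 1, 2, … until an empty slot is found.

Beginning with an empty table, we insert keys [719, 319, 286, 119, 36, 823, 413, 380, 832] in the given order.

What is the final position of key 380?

Insert 719: h=5, slot 5 empty => index 5.
Insert 319: h=13, slot 13 empty => index 13.
Insert 286: h=14, slot 14 empty => index 14.
Insert 119: h=0, slot 0 empty => index 0.
Insert 36: h=2, slot 2 empty => index 2.
Insert 823: h=7, slot 7 empty => index 7.
Insert 413: h=5, slot 5 occupied => index 6.
Insert 380: h=6, slots 6,7 occupied => index 8.
Insert 832: h=16, slot 16 empty => index 16.
Table: [119, —, 36, —, —, 719, 413, 823, 380, —, —, —, —, 319, 286, —, 832]

8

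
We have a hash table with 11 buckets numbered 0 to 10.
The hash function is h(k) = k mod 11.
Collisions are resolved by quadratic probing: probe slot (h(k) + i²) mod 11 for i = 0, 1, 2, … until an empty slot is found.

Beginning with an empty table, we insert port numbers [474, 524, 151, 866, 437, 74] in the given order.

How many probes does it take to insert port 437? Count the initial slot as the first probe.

4

Insert 474: h=1, slot 1 empty => index 1.
Insert 524: h=7, slot 7 empty => index 7.
Insert 151: h=8, slot 8 empty => index 8.
Insert 866: h=8, slot 8 occupied => index 9.
Insert 437: h=8, slots 8,9,1 occupied => index 6.
Insert 74: h=8, slots 8,9,1,6 occupied => index 2.
Table: [∅, 474, 74, ∅, ∅, ∅, 437, 524, 151, 866, ∅]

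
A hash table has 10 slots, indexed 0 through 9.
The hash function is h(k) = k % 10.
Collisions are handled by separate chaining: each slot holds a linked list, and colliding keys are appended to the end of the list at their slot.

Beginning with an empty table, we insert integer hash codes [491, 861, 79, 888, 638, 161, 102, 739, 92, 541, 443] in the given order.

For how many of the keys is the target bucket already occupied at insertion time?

6

491 -> bucket 1
861 -> bucket 1 (collision)
79 -> bucket 9
888 -> bucket 8
638 -> bucket 8 (collision)
161 -> bucket 1 (collision)
102 -> bucket 2
739 -> bucket 9 (collision)
92 -> bucket 2 (collision)
541 -> bucket 1 (collision)
443 -> bucket 3
Final buckets:
0: ∅
1: 491 -> 861 -> 161 -> 541
2: 102 -> 92
3: 443
4: ∅
5: ∅
6: ∅
7: ∅
8: 888 -> 638
9: 79 -> 739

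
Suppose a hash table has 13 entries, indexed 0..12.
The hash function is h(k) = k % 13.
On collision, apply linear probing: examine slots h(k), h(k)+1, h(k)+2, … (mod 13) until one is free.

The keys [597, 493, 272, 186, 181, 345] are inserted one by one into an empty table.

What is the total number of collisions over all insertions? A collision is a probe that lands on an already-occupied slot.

6

597: h=12 -> slot 12
493: h=12, probe 12,0 -> slot 0
272: h=12, probe 12,0,1 -> slot 1
186: h=4 -> slot 4
181: h=12, probe 12,0,1,2 -> slot 2
345: h=7 -> slot 7
Table: [493, 272, 181, ., 186, ., ., 345, ., ., ., ., 597]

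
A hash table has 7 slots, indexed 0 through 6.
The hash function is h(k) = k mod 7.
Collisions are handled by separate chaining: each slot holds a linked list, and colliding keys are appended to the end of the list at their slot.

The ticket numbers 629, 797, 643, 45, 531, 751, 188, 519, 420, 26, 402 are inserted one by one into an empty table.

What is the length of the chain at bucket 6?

Insert 629: h=6, bucket 6 empty -> new chain.
Insert 797: h=6, bucket 6 nonempty -> append to chain.
Insert 643: h=6, bucket 6 nonempty -> append to chain.
Insert 45: h=3, bucket 3 empty -> new chain.
Insert 531: h=6, bucket 6 nonempty -> append to chain.
Insert 751: h=2, bucket 2 empty -> new chain.
Insert 188: h=6, bucket 6 nonempty -> append to chain.
Insert 519: h=1, bucket 1 empty -> new chain.
Insert 420: h=0, bucket 0 empty -> new chain.
Insert 26: h=5, bucket 5 empty -> new chain.
Insert 402: h=3, bucket 3 nonempty -> append to chain.
Final buckets:
0: 420
1: 519
2: 751
3: 45 -> 402
4: .
5: 26
6: 629 -> 797 -> 643 -> 531 -> 188

5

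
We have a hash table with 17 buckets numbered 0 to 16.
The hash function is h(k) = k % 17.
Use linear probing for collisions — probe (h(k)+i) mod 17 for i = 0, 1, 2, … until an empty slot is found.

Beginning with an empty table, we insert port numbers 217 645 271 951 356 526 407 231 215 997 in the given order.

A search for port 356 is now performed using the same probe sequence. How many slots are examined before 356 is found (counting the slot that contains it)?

Insert 217: h=13, slot 13 empty -> index 13.
Insert 645: h=16, slot 16 empty -> index 16.
Insert 271: h=16, slot 16 occupied -> index 0.
Insert 951: h=16, slots 16,0 occupied -> index 1.
Insert 356: h=16, slots 16,0,1 occupied -> index 2.
Insert 526: h=16, slots 16,0,1,2 occupied -> index 3.
Insert 407: h=16, slots 16,0,1,2,3 occupied -> index 4.
Insert 231: h=10, slot 10 empty -> index 10.
Insert 215: h=11, slot 11 empty -> index 11.
Insert 997: h=11, slot 11 occupied -> index 12.
Table: [271, 951, 356, 526, 407, —, —, —, —, —, 231, 215, 997, 217, —, —, 645]
Lookup 356: h=16, probe 16,0,1,2 → found at 2.

4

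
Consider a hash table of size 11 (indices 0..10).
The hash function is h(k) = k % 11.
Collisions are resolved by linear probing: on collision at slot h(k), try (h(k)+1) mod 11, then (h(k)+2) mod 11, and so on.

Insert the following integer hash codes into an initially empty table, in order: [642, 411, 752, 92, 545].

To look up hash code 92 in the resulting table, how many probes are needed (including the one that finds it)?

4

Insert 642: h=4, slot 4 empty -> index 4.
Insert 411: h=4, slot 4 occupied -> index 5.
Insert 752: h=4, slots 4,5 occupied -> index 6.
Insert 92: h=4, slots 4,5,6 occupied -> index 7.
Insert 545: h=6, slots 6,7 occupied -> index 8.
Table: [., ., ., ., 642, 411, 752, 92, 545, ., .]
Lookup 92: h=4, probe 4,5,6,7 → found at 7.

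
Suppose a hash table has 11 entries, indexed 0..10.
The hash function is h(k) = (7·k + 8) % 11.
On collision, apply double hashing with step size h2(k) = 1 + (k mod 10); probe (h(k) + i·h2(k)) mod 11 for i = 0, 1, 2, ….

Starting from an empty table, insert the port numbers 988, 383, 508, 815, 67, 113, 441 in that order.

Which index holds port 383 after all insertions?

9

988: h=5 -> slot 5
383: h=5, h2=4, probe 5,9 -> slot 9
508: h=0 -> slot 0
815: h=4 -> slot 4
67: h=4, h2=8, probe 4,1 -> slot 1
113: h=7 -> slot 7
441: h=4, h2=2, probe 4,6 -> slot 6
Table: [508, 67, -, -, 815, 988, 441, 113, -, 383, -]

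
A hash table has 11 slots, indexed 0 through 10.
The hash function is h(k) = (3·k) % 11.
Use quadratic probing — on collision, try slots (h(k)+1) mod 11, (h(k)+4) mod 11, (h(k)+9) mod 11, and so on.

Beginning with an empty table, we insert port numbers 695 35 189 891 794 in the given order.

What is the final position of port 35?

695: h=6 → slot 6
35: h=6, probe 6,7 → slot 7
189: h=6, probe 6,7,10 → slot 10
891: h=0 → slot 0
794: h=6, probe 6,7,10,4 → slot 4
Table: [891, ∅, ∅, ∅, 794, ∅, 695, 35, ∅, ∅, 189]

7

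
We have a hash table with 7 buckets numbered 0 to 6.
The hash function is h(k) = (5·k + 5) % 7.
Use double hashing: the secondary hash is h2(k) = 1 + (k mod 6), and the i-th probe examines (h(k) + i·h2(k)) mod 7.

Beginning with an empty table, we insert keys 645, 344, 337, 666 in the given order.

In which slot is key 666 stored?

645 hashes to 3; slot 3 is free => place at 3.
344 hashes to 3, h2=3; 3 taken => place at 6.
337 hashes to 3, h2=2; 3 taken => place at 5.
666 hashes to 3, h2=1; 3 taken => place at 4.
Table: [∅, ∅, ∅, 645, 666, 337, 344]

4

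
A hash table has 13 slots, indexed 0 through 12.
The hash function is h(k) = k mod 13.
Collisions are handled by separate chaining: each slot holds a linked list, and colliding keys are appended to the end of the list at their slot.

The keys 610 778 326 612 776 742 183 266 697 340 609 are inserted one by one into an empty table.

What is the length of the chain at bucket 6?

Insert 610: h=12, bucket 12 empty → new chain.
Insert 778: h=11, bucket 11 empty → new chain.
Insert 326: h=1, bucket 1 empty → new chain.
Insert 612: h=1, bucket 1 nonempty → append to chain.
Insert 776: h=9, bucket 9 empty → new chain.
Insert 742: h=1, bucket 1 nonempty → append to chain.
Insert 183: h=1, bucket 1 nonempty → append to chain.
Insert 266: h=6, bucket 6 empty → new chain.
Insert 697: h=8, bucket 8 empty → new chain.
Insert 340: h=2, bucket 2 empty → new chain.
Insert 609: h=11, bucket 11 nonempty → append to chain.
Final buckets:
0: _
1: 326 -> 612 -> 742 -> 183
2: 340
3: _
4: _
5: _
6: 266
7: _
8: 697
9: 776
10: _
11: 778 -> 609
12: 610

1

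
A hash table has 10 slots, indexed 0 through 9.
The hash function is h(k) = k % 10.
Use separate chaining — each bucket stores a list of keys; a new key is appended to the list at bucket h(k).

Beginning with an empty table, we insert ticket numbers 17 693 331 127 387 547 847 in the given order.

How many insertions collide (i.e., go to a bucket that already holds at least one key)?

17 → bucket 7
693 → bucket 3
331 → bucket 1
127 → bucket 7 (collision)
387 → bucket 7 (collision)
547 → bucket 7 (collision)
847 → bucket 7 (collision)
Final buckets:
0: -
1: 331
2: -
3: 693
4: -
5: -
6: -
7: 17 -> 127 -> 387 -> 547 -> 847
8: -
9: -

4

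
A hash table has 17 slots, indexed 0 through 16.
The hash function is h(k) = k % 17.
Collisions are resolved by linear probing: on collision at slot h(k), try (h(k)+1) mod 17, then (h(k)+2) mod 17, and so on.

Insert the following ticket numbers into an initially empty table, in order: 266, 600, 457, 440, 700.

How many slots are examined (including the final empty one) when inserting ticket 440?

266: h=11 => slot 11
600: h=5 => slot 5
457: h=15 => slot 15
440: h=15, probe 15,16 => slot 16
700: h=3 => slot 3
Table: [., ., ., 700, ., 600, ., ., ., ., ., 266, ., ., ., 457, 440]

2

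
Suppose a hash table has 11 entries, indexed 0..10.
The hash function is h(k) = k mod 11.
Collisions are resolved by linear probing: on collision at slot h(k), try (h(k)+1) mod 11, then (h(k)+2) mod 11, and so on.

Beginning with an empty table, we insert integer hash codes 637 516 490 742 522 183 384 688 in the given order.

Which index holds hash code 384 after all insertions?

637 hashes to 10; slot 10 is free → place at 10.
516 hashes to 10; 10 taken → place at 0.
490 hashes to 6; slot 6 is free → place at 6.
742 hashes to 5; slot 5 is free → place at 5.
522 hashes to 5; 5,6 taken → place at 7.
183 hashes to 7; 7 taken → place at 8.
384 hashes to 10; 10,0 taken → place at 1.
688 hashes to 6; 6,7,8 taken → place at 9.
Table: [516, 384, ∅, ∅, ∅, 742, 490, 522, 183, 688, 637]

1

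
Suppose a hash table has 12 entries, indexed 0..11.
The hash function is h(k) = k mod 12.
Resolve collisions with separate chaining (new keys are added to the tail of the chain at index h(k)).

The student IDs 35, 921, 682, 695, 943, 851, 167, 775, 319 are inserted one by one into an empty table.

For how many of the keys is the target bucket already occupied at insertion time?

5

35 -> bucket 11
921 -> bucket 9
682 -> bucket 10
695 -> bucket 11 (collision)
943 -> bucket 7
851 -> bucket 11 (collision)
167 -> bucket 11 (collision)
775 -> bucket 7 (collision)
319 -> bucket 7 (collision)
Final buckets:
0: —
1: —
2: —
3: —
4: —
5: —
6: —
7: 943 -> 775 -> 319
8: —
9: 921
10: 682
11: 35 -> 695 -> 851 -> 167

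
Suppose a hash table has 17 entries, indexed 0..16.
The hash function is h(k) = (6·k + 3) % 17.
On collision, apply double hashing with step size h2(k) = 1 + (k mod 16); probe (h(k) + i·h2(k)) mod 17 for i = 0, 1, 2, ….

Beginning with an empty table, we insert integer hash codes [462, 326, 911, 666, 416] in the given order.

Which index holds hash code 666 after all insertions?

462 hashes to 4; slot 4 is free => place at 4.
326 hashes to 4, h2=7; 4 taken => place at 11.
911 hashes to 12; slot 12 is free => place at 12.
666 hashes to 4, h2=11; 4 taken => place at 15.
416 hashes to 0; slot 0 is free => place at 0.
Table: [416, ∅, ∅, ∅, 462, ∅, ∅, ∅, ∅, ∅, ∅, 326, 911, ∅, ∅, 666, ∅]

15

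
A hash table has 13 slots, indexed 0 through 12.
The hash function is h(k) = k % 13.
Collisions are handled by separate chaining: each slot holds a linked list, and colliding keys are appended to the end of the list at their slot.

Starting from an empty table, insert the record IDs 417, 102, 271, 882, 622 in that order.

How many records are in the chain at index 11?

4

Insert 417: h=1, bucket 1 empty -> new chain.
Insert 102: h=11, bucket 11 empty -> new chain.
Insert 271: h=11, bucket 11 nonempty -> append to chain.
Insert 882: h=11, bucket 11 nonempty -> append to chain.
Insert 622: h=11, bucket 11 nonempty -> append to chain.
Final buckets:
0: _
1: 417
2: _
3: _
4: _
5: _
6: _
7: _
8: _
9: _
10: _
11: 102 -> 271 -> 882 -> 622
12: _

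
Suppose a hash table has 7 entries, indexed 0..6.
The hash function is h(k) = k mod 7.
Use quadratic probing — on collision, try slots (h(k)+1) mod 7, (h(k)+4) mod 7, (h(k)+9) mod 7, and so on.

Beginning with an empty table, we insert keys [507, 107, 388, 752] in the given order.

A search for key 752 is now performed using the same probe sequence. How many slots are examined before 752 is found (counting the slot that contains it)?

Insert 507: h=3, slot 3 empty -> index 3.
Insert 107: h=2, slot 2 empty -> index 2.
Insert 388: h=3, slot 3 occupied -> index 4.
Insert 752: h=3, slots 3,4 occupied -> index 0.
Table: [752, ∅, 107, 507, 388, ∅, ∅]
Lookup 752: h=3, probe 3,4,0 → found at 0.

3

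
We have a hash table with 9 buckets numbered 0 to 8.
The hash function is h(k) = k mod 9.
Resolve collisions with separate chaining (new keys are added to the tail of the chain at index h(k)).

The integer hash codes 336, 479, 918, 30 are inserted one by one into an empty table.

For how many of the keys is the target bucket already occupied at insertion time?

1

336 → bucket 3
479 → bucket 2
918 → bucket 0
30 → bucket 3 (collision)
Final buckets:
0: 918
1: .
2: 479
3: 336 -> 30
4: .
5: .
6: .
7: .
8: .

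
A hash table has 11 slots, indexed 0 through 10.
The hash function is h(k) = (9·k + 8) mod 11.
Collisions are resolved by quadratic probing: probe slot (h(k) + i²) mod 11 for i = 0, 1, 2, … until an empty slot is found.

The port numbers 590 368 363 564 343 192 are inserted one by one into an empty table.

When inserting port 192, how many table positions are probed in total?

590: h=5 => slot 5
368: h=9 => slot 9
363: h=8 => slot 8
564: h=2 => slot 2
343: h=4 => slot 4
192: h=9, probe 9,10 => slot 10
Table: [-, -, 564, -, 343, 590, -, -, 363, 368, 192]

2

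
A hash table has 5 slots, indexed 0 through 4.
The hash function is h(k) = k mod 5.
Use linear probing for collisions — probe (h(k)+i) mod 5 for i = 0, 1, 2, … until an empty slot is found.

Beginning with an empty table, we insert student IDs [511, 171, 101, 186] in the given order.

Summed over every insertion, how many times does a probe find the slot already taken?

511 hashes to 1; slot 1 is free => place at 1.
171 hashes to 1; 1 taken => place at 2.
101 hashes to 1; 1,2 taken => place at 3.
186 hashes to 1; 1,2,3 taken => place at 4.
Table: [_, 511, 171, 101, 186]

6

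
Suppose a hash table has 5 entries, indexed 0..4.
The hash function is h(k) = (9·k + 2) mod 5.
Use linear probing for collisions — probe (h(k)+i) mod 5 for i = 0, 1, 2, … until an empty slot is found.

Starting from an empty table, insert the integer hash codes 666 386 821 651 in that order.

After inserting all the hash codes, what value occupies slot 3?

821

Insert 666: h=1, slot 1 empty → index 1.
Insert 386: h=1, slot 1 occupied → index 2.
Insert 821: h=1, slots 1,2 occupied → index 3.
Insert 651: h=1, slots 1,2,3 occupied → index 4.
Table: [., 666, 386, 821, 651]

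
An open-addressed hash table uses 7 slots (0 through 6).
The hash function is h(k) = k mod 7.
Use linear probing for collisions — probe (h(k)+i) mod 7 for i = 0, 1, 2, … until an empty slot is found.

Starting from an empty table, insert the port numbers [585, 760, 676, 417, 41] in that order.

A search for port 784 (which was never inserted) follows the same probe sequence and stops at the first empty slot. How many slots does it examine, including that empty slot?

3

585: h=4 -> slot 4
760: h=4, probe 4,5 -> slot 5
676: h=4, probe 4,5,6 -> slot 6
417: h=4, probe 4,5,6,0 -> slot 0
41: h=6, probe 6,0,1 -> slot 1
Table: [417, 41, ∅, ∅, 585, 760, 676]
Lookup 784: h=0, probe 0,1,2 → slot 2 empty, not found.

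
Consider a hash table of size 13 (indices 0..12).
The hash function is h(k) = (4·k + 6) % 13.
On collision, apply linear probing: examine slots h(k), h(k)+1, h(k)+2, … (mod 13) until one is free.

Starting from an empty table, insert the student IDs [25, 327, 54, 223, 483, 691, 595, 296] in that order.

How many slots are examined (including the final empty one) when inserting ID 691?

Insert 25: h=2, slot 2 empty → index 2.
Insert 327: h=1, slot 1 empty → index 1.
Insert 54: h=1, slots 1,2 occupied → index 3.
Insert 223: h=1, slots 1,2,3 occupied → index 4.
Insert 483: h=1, slots 1,2,3,4 occupied → index 5.
Insert 691: h=1, slots 1,2,3,4,5 occupied → index 6.
Insert 595: h=7, slot 7 empty → index 7.
Insert 296: h=7, slot 7 occupied → index 8.
Table: [—, 327, 25, 54, 223, 483, 691, 595, 296, —, —, —, —]

6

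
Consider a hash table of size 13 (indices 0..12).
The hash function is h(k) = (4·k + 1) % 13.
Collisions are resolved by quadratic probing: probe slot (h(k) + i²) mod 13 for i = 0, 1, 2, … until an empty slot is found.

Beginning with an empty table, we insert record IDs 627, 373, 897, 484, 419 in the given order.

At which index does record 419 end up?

9

Insert 627: h=0, slot 0 empty → index 0.
Insert 373: h=11, slot 11 empty → index 11.
Insert 897: h=1, slot 1 empty → index 1.
Insert 484: h=0, slots 0,1 occupied → index 4.
Insert 419: h=0, slots 0,1,4 occupied → index 9.
Table: [627, 897, —, —, 484, —, —, —, —, 419, —, 373, —]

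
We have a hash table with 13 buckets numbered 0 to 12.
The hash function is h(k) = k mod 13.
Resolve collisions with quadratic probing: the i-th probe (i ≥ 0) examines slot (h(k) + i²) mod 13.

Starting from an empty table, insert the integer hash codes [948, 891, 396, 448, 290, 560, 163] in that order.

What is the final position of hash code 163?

Insert 948: h=12, slot 12 empty → index 12.
Insert 891: h=7, slot 7 empty → index 7.
Insert 396: h=6, slot 6 empty → index 6.
Insert 448: h=6, slots 6,7 occupied → index 10.
Insert 290: h=4, slot 4 empty → index 4.
Insert 560: h=1, slot 1 empty → index 1.
Insert 163: h=7, slot 7 occupied → index 8.
Table: [—, 560, —, —, 290, —, 396, 891, 163, —, 448, —, 948]

8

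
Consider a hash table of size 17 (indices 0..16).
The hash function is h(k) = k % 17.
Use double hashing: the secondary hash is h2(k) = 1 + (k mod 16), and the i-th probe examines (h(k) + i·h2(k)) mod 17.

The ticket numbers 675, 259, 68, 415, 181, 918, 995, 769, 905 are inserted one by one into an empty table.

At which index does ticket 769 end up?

6

675: h=12 -> slot 12
259: h=4 -> slot 4
68: h=0 -> slot 0
415: h=7 -> slot 7
181: h=11 -> slot 11
918: h=0, h2=7, probe 0,7,14 -> slot 14
995: h=9 -> slot 9
769: h=4, h2=2, probe 4,6 -> slot 6
905: h=4, h2=10, probe 4,14,7,0,10 -> slot 10
Table: [68, _, _, _, 259, _, 769, 415, _, 995, 905, 181, 675, _, 918, _, _]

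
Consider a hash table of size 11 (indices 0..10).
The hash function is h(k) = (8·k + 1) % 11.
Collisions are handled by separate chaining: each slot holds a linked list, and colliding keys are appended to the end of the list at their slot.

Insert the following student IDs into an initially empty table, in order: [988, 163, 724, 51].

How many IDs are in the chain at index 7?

3

Insert 988: h=7, bucket 7 empty -> new chain.
Insert 163: h=7, bucket 7 nonempty -> append to chain.
Insert 724: h=7, bucket 7 nonempty -> append to chain.
Insert 51: h=2, bucket 2 empty -> new chain.
Final buckets:
0: .
1: .
2: 51
3: .
4: .
5: .
6: .
7: 988 -> 163 -> 724
8: .
9: .
10: .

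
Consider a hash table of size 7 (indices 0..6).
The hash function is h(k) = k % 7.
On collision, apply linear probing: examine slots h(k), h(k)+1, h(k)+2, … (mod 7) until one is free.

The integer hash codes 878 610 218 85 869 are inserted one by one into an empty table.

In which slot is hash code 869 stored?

878: h=3 → slot 3
610: h=1 → slot 1
218: h=1, probe 1,2 → slot 2
85: h=1, probe 1,2,3,4 → slot 4
869: h=1, probe 1,2,3,4,5 → slot 5
Table: [—, 610, 218, 878, 85, 869, —]

5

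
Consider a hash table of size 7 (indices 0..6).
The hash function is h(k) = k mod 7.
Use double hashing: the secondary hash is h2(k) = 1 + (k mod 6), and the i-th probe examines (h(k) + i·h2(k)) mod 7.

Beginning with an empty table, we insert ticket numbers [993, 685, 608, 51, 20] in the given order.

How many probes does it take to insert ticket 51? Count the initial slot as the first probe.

Insert 993: h=6, slot 6 empty → index 6.
Insert 685: h=6, h2=2, slot 6 occupied → index 1.
Insert 608: h=6, h2=3, slot 6 occupied → index 2.
Insert 51: h=2, h2=4, slots 2,6 occupied → index 3.
Insert 20: h=6, h2=3, slots 6,2 occupied → index 5.
Table: [-, 685, 608, 51, -, 20, 993]

3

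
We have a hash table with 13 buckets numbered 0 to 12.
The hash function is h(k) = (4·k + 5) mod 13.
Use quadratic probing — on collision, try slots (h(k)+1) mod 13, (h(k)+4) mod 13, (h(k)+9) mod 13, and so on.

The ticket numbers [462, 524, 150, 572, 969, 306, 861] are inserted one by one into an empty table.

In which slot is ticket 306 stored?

462: h=7 -> slot 7
524: h=8 -> slot 8
150: h=7, probe 7,8,11 -> slot 11
572: h=5 -> slot 5
969: h=7, probe 7,8,11,3 -> slot 3
306: h=7, probe 7,8,11,3,10 -> slot 10
861: h=4 -> slot 4
Table: [_, _, _, 969, 861, 572, _, 462, 524, _, 306, 150, _]

10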